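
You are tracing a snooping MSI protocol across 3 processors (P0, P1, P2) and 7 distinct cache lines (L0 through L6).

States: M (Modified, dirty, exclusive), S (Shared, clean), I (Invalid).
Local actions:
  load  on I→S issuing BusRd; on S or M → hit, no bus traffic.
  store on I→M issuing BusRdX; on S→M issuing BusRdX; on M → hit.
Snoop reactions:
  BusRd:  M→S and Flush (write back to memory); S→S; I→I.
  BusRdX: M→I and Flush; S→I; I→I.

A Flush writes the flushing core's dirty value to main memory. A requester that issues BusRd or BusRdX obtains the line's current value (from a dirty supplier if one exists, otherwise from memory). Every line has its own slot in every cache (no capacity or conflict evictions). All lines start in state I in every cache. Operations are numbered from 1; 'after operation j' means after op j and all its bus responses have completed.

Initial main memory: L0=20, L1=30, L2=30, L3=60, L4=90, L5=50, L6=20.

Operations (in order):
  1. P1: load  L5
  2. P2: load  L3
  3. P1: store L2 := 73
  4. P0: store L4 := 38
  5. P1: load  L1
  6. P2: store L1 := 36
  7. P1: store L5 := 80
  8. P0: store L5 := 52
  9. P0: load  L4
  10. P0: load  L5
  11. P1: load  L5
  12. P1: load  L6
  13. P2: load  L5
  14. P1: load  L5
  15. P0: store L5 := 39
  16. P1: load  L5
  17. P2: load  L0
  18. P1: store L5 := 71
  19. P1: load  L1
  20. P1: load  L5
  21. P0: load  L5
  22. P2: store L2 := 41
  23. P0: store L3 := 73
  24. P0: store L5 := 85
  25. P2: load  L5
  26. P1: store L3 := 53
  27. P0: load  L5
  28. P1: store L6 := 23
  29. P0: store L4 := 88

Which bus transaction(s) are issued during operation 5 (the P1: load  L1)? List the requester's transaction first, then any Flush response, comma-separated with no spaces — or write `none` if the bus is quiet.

bus = BusRd

step 1: P1: load  L5  ⟶  ISI  (L5)  txn=BusRd  M[L5]=50
step 2: P2: load  L3  ⟶  IIS  (L3)  txn=BusRd  M[L3]=60
step 3: P1: store L2 := 73  ⟶  IMI  (L2)  txn=BusRdX  M[L2]=30
step 4: P0: store L4 := 38  ⟶  MII  (L4)  txn=BusRdX  M[L4]=90
step 5: P1: load  L1  ⟶  ISI  (L1)  txn=BusRd  M[L1]=30
step 6: P2: store L1 := 36  ⟶  IIM  (L1)  txn=BusRdX  M[L1]=30
step 7: P1: store L5 := 80  ⟶  IMI  (L5)  txn=BusRdX  M[L5]=50
step 8: P0: store L5 := 52  ⟶  MII  (L5)  txn=BusRdX+Flush  M[L5]=80
step 9: P0: load  L4  ⟶  MII  (L4)  txn=∅  M[L4]=90
step 10: P0: load  L5  ⟶  MII  (L5)  txn=∅  M[L5]=80
step 11: P1: load  L5  ⟶  SSI  (L5)  txn=BusRd+Flush  M[L5]=52
step 12: P1: load  L6  ⟶  ISI  (L6)  txn=BusRd  M[L6]=20
step 13: P2: load  L5  ⟶  SSS  (L5)  txn=BusRd  M[L5]=52
step 14: P1: load  L5  ⟶  SSS  (L5)  txn=∅  M[L5]=52
step 15: P0: store L5 := 39  ⟶  MII  (L5)  txn=BusRdX  M[L5]=52
step 16: P1: load  L5  ⟶  SSI  (L5)  txn=BusRd+Flush  M[L5]=39
step 17: P2: load  L0  ⟶  IIS  (L0)  txn=BusRd  M[L0]=20
step 18: P1: store L5 := 71  ⟶  IMI  (L5)  txn=BusRdX  M[L5]=39
step 19: P1: load  L1  ⟶  ISS  (L1)  txn=BusRd+Flush  M[L1]=36
step 20: P1: load  L5  ⟶  IMI  (L5)  txn=∅  M[L5]=39
step 21: P0: load  L5  ⟶  SSI  (L5)  txn=BusRd+Flush  M[L5]=71
step 22: P2: store L2 := 41  ⟶  IIM  (L2)  txn=BusRdX+Flush  M[L2]=73
step 23: P0: store L3 := 73  ⟶  MII  (L3)  txn=BusRdX  M[L3]=60
step 24: P0: store L5 := 85  ⟶  MII  (L5)  txn=BusRdX  M[L5]=71
step 25: P2: load  L5  ⟶  SIS  (L5)  txn=BusRd+Flush  M[L5]=85
step 26: P1: store L3 := 53  ⟶  IMI  (L3)  txn=BusRdX+Flush  M[L3]=73
step 27: P0: load  L5  ⟶  SIS  (L5)  txn=∅  M[L5]=85
step 28: P1: store L6 := 23  ⟶  IMI  (L6)  txn=BusRdX  M[L6]=20
step 29: P0: store L4 := 88  ⟶  MII  (L4)  txn=∅  M[L4]=90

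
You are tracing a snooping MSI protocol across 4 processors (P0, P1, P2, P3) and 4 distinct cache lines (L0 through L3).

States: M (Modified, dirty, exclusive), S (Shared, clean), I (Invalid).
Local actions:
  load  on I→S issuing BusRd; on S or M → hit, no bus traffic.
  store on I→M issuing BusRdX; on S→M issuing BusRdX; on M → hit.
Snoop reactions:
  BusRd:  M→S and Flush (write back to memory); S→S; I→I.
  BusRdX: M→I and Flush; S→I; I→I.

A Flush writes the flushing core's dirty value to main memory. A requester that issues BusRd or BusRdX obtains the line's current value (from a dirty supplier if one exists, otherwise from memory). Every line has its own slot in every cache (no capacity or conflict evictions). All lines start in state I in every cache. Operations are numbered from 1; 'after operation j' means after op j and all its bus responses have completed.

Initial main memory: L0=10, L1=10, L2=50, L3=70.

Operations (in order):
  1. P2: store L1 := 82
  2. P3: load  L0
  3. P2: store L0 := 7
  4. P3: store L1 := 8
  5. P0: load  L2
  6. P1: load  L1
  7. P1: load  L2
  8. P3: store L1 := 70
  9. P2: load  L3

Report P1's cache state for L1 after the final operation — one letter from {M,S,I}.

state = I

1. P2: store L1 := 82  bus=[BusRdX]  L1: P0=I P1=I P2=M P3=I  mem[L1]=10
2. P3: load  L0  bus=[BusRd]  L0: P0=I P1=I P2=I P3=S  mem[L0]=10
3. P2: store L0 := 7  bus=[BusRdX]  L0: P0=I P1=I P2=M P3=I  mem[L0]=10
4. P3: store L1 := 8  bus=[BusRdX,Flush]  L1: P0=I P1=I P2=I P3=M  mem[L1]=82
5. P0: load  L2  bus=[BusRd]  L2: P0=S P1=I P2=I P3=I  mem[L2]=50
6. P1: load  L1  bus=[BusRd,Flush]  L1: P0=I P1=S P2=I P3=S  mem[L1]=8
7. P1: load  L2  bus=[BusRd]  L2: P0=S P1=S P2=I P3=I  mem[L2]=50
8. P3: store L1 := 70  bus=[BusRdX]  L1: P0=I P1=I P2=I P3=M  mem[L1]=8
9. P2: load  L3  bus=[BusRd]  L3: P0=I P1=I P2=S P3=I  mem[L3]=70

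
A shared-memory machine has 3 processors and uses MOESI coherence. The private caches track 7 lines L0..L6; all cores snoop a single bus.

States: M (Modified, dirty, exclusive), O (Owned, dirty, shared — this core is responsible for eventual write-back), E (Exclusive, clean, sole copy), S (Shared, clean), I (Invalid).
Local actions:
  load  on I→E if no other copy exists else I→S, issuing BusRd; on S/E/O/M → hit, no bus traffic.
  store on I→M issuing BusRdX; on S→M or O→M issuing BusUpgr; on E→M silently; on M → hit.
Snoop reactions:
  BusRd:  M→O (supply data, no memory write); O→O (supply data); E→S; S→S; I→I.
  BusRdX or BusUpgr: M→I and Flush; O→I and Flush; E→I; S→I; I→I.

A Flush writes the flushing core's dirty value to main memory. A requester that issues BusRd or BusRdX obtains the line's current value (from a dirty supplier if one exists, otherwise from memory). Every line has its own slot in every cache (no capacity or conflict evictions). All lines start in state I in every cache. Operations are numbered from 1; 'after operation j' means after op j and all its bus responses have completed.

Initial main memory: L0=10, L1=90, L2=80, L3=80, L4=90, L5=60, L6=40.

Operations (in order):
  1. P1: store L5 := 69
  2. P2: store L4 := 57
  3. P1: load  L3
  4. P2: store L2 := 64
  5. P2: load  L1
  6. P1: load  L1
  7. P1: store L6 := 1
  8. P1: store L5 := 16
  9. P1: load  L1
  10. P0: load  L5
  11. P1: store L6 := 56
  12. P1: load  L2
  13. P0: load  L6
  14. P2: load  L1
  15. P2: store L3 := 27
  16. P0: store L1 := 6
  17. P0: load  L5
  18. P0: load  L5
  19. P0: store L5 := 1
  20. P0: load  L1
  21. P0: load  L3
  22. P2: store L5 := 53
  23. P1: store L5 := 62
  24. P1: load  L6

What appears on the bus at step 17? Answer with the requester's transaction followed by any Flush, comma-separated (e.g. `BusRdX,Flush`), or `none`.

bus = none

1. P1: store L5 := 69  bus=[BusRdX]  L5: P0=I P1=M P2=I  mem[L5]=60
2. P2: store L4 := 57  bus=[BusRdX]  L4: P0=I P1=I P2=M  mem[L4]=90
3. P1: load  L3  bus=[BusRd]  L3: P0=I P1=E P2=I  mem[L3]=80
4. P2: store L2 := 64  bus=[BusRdX]  L2: P0=I P1=I P2=M  mem[L2]=80
5. P2: load  L1  bus=[BusRd]  L1: P0=I P1=I P2=E  mem[L1]=90
6. P1: load  L1  bus=[BusRd]  L1: P0=I P1=S P2=S  mem[L1]=90
7. P1: store L6 := 1  bus=[BusRdX]  L6: P0=I P1=M P2=I  mem[L6]=40
8. P1: store L5 := 16  bus=[-]  L5: P0=I P1=M P2=I  mem[L5]=60
9. P1: load  L1  bus=[-]  L1: P0=I P1=S P2=S  mem[L1]=90
10. P0: load  L5  bus=[BusRd]  L5: P0=S P1=O P2=I  mem[L5]=60
11. P1: store L6 := 56  bus=[-]  L6: P0=I P1=M P2=I  mem[L6]=40
12. P1: load  L2  bus=[BusRd]  L2: P0=I P1=S P2=O  mem[L2]=80
13. P0: load  L6  bus=[BusRd]  L6: P0=S P1=O P2=I  mem[L6]=40
14. P2: load  L1  bus=[-]  L1: P0=I P1=S P2=S  mem[L1]=90
15. P2: store L3 := 27  bus=[BusRdX]  L3: P0=I P1=I P2=M  mem[L3]=80
16. P0: store L1 := 6  bus=[BusRdX]  L1: P0=M P1=I P2=I  mem[L1]=90
17. P0: load  L5  bus=[-]  L5: P0=S P1=O P2=I  mem[L5]=60
18. P0: load  L5  bus=[-]  L5: P0=S P1=O P2=I  mem[L5]=60
19. P0: store L5 := 1  bus=[BusUpgr,Flush]  L5: P0=M P1=I P2=I  mem[L5]=16
20. P0: load  L1  bus=[-]  L1: P0=M P1=I P2=I  mem[L1]=90
21. P0: load  L3  bus=[BusRd]  L3: P0=S P1=I P2=O  mem[L3]=80
22. P2: store L5 := 53  bus=[BusRdX,Flush]  L5: P0=I P1=I P2=M  mem[L5]=1
23. P1: store L5 := 62  bus=[BusRdX,Flush]  L5: P0=I P1=M P2=I  mem[L5]=53
24. P1: load  L6  bus=[-]  L6: P0=S P1=O P2=I  mem[L6]=40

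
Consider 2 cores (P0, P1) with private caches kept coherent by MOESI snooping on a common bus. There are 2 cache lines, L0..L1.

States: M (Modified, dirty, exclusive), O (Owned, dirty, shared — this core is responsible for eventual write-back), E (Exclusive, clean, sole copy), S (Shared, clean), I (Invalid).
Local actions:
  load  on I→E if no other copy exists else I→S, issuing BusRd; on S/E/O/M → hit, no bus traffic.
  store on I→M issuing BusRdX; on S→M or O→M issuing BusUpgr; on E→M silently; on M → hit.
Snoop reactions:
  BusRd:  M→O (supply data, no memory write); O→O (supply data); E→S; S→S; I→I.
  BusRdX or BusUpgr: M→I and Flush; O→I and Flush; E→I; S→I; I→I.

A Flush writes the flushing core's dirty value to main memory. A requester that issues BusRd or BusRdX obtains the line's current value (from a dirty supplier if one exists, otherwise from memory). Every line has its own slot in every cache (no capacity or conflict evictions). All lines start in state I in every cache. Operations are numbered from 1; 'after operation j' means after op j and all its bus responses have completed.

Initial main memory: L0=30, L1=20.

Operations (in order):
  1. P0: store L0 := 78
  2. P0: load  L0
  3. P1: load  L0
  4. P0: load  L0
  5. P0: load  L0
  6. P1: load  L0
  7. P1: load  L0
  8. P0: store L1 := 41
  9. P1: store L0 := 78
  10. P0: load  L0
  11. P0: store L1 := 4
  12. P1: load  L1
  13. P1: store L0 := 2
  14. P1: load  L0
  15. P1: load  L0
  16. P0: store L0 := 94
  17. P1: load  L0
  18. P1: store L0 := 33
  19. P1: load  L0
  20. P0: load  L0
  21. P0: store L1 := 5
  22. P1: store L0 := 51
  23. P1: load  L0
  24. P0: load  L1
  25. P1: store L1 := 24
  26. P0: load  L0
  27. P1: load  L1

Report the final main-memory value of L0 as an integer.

step 1: P0: store L0 := 78  ⟶  MI  (L0)  txn=BusRdX  M[L0]=30
step 2: P0: load  L0  ⟶  MI  (L0)  txn=∅  M[L0]=30
step 3: P1: load  L0  ⟶  OS  (L0)  txn=BusRd  M[L0]=30
step 4: P0: load  L0  ⟶  OS  (L0)  txn=∅  M[L0]=30
step 5: P0: load  L0  ⟶  OS  (L0)  txn=∅  M[L0]=30
step 6: P1: load  L0  ⟶  OS  (L0)  txn=∅  M[L0]=30
step 7: P1: load  L0  ⟶  OS  (L0)  txn=∅  M[L0]=30
step 8: P0: store L1 := 41  ⟶  MI  (L1)  txn=BusRdX  M[L1]=20
step 9: P1: store L0 := 78  ⟶  IM  (L0)  txn=BusUpgr+Flush  M[L0]=78
step 10: P0: load  L0  ⟶  SO  (L0)  txn=BusRd  M[L0]=78
step 11: P0: store L1 := 4  ⟶  MI  (L1)  txn=∅  M[L1]=20
step 12: P1: load  L1  ⟶  OS  (L1)  txn=BusRd  M[L1]=20
step 13: P1: store L0 := 2  ⟶  IM  (L0)  txn=BusUpgr  M[L0]=78
step 14: P1: load  L0  ⟶  IM  (L0)  txn=∅  M[L0]=78
step 15: P1: load  L0  ⟶  IM  (L0)  txn=∅  M[L0]=78
step 16: P0: store L0 := 94  ⟶  MI  (L0)  txn=BusRdX+Flush  M[L0]=2
step 17: P1: load  L0  ⟶  OS  (L0)  txn=BusRd  M[L0]=2
step 18: P1: store L0 := 33  ⟶  IM  (L0)  txn=BusUpgr+Flush  M[L0]=94
step 19: P1: load  L0  ⟶  IM  (L0)  txn=∅  M[L0]=94
step 20: P0: load  L0  ⟶  SO  (L0)  txn=BusRd  M[L0]=94
step 21: P0: store L1 := 5  ⟶  MI  (L1)  txn=BusUpgr  M[L1]=20
step 22: P1: store L0 := 51  ⟶  IM  (L0)  txn=BusUpgr  M[L0]=94
step 23: P1: load  L0  ⟶  IM  (L0)  txn=∅  M[L0]=94
step 24: P0: load  L1  ⟶  MI  (L1)  txn=∅  M[L1]=20
step 25: P1: store L1 := 24  ⟶  IM  (L1)  txn=BusRdX+Flush  M[L1]=5
step 26: P0: load  L0  ⟶  SO  (L0)  txn=BusRd  M[L0]=94
step 27: P1: load  L1  ⟶  IM  (L1)  txn=∅  M[L1]=5

memory[L0] = 94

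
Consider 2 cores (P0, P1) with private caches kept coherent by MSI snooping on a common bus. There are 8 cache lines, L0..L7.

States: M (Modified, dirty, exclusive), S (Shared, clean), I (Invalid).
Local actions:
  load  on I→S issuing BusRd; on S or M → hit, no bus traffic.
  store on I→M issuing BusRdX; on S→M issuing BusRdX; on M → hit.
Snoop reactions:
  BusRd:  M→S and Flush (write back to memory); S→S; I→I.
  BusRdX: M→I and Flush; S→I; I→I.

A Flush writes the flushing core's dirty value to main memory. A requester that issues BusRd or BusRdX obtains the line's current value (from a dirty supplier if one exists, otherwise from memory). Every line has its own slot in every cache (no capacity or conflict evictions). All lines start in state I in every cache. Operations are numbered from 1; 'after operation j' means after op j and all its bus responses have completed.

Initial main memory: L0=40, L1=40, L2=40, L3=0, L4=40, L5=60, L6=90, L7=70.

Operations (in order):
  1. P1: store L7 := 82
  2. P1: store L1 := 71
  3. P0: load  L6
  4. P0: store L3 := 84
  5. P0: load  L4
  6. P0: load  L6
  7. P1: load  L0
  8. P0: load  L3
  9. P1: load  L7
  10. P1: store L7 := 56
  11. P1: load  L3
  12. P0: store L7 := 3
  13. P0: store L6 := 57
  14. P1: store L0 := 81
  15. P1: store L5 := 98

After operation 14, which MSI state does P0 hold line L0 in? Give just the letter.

state = I

step 1: P1: store L7 := 82  ⟶  IM  (L7)  txn=BusRdX  M[L7]=70
step 2: P1: store L1 := 71  ⟶  IM  (L1)  txn=BusRdX  M[L1]=40
step 3: P0: load  L6  ⟶  SI  (L6)  txn=BusRd  M[L6]=90
step 4: P0: store L3 := 84  ⟶  MI  (L3)  txn=BusRdX  M[L3]=0
step 5: P0: load  L4  ⟶  SI  (L4)  txn=BusRd  M[L4]=40
step 6: P0: load  L6  ⟶  SI  (L6)  txn=∅  M[L6]=90
step 7: P1: load  L0  ⟶  IS  (L0)  txn=BusRd  M[L0]=40
step 8: P0: load  L3  ⟶  MI  (L3)  txn=∅  M[L3]=0
step 9: P1: load  L7  ⟶  IM  (L7)  txn=∅  M[L7]=70
step 10: P1: store L7 := 56  ⟶  IM  (L7)  txn=∅  M[L7]=70
step 11: P1: load  L3  ⟶  SS  (L3)  txn=BusRd+Flush  M[L3]=84
step 12: P0: store L7 := 3  ⟶  MI  (L7)  txn=BusRdX+Flush  M[L7]=56
step 13: P0: store L6 := 57  ⟶  MI  (L6)  txn=BusRdX  M[L6]=90
step 14: P1: store L0 := 81  ⟶  IM  (L0)  txn=BusRdX  M[L0]=40
step 15: P1: store L5 := 98  ⟶  IM  (L5)  txn=BusRdX  M[L5]=60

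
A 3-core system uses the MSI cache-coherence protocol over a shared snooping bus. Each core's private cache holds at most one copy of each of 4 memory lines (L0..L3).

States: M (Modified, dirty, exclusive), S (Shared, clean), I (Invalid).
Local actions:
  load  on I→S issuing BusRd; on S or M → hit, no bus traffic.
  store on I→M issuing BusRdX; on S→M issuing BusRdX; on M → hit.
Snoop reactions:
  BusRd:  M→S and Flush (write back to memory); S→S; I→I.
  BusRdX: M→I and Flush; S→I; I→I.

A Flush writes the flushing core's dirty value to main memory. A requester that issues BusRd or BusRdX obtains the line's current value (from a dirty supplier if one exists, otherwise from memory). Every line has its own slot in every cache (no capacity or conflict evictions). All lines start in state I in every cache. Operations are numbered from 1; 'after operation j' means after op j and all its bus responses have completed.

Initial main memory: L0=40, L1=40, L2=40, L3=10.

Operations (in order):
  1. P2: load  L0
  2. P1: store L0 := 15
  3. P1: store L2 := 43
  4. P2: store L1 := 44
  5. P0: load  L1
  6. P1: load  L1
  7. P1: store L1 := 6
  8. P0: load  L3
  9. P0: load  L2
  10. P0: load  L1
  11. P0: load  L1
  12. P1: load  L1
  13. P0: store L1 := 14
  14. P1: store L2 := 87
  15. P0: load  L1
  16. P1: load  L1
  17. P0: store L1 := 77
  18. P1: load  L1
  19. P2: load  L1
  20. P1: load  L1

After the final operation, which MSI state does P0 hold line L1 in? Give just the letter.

1. P2: load  L0  bus=[BusRd]  L0: P0=I P1=I P2=S  mem[L0]=40
2. P1: store L0 := 15  bus=[BusRdX]  L0: P0=I P1=M P2=I  mem[L0]=40
3. P1: store L2 := 43  bus=[BusRdX]  L2: P0=I P1=M P2=I  mem[L2]=40
4. P2: store L1 := 44  bus=[BusRdX]  L1: P0=I P1=I P2=M  mem[L1]=40
5. P0: load  L1  bus=[BusRd,Flush]  L1: P0=S P1=I P2=S  mem[L1]=44
6. P1: load  L1  bus=[BusRd]  L1: P0=S P1=S P2=S  mem[L1]=44
7. P1: store L1 := 6  bus=[BusRdX]  L1: P0=I P1=M P2=I  mem[L1]=44
8. P0: load  L3  bus=[BusRd]  L3: P0=S P1=I P2=I  mem[L3]=10
9. P0: load  L2  bus=[BusRd,Flush]  L2: P0=S P1=S P2=I  mem[L2]=43
10. P0: load  L1  bus=[BusRd,Flush]  L1: P0=S P1=S P2=I  mem[L1]=6
11. P0: load  L1  bus=[-]  L1: P0=S P1=S P2=I  mem[L1]=6
12. P1: load  L1  bus=[-]  L1: P0=S P1=S P2=I  mem[L1]=6
13. P0: store L1 := 14  bus=[BusRdX]  L1: P0=M P1=I P2=I  mem[L1]=6
14. P1: store L2 := 87  bus=[BusRdX]  L2: P0=I P1=M P2=I  mem[L2]=43
15. P0: load  L1  bus=[-]  L1: P0=M P1=I P2=I  mem[L1]=6
16. P1: load  L1  bus=[BusRd,Flush]  L1: P0=S P1=S P2=I  mem[L1]=14
17. P0: store L1 := 77  bus=[BusRdX]  L1: P0=M P1=I P2=I  mem[L1]=14
18. P1: load  L1  bus=[BusRd,Flush]  L1: P0=S P1=S P2=I  mem[L1]=77
19. P2: load  L1  bus=[BusRd]  L1: P0=S P1=S P2=S  mem[L1]=77
20. P1: load  L1  bus=[-]  L1: P0=S P1=S P2=S  mem[L1]=77

state = S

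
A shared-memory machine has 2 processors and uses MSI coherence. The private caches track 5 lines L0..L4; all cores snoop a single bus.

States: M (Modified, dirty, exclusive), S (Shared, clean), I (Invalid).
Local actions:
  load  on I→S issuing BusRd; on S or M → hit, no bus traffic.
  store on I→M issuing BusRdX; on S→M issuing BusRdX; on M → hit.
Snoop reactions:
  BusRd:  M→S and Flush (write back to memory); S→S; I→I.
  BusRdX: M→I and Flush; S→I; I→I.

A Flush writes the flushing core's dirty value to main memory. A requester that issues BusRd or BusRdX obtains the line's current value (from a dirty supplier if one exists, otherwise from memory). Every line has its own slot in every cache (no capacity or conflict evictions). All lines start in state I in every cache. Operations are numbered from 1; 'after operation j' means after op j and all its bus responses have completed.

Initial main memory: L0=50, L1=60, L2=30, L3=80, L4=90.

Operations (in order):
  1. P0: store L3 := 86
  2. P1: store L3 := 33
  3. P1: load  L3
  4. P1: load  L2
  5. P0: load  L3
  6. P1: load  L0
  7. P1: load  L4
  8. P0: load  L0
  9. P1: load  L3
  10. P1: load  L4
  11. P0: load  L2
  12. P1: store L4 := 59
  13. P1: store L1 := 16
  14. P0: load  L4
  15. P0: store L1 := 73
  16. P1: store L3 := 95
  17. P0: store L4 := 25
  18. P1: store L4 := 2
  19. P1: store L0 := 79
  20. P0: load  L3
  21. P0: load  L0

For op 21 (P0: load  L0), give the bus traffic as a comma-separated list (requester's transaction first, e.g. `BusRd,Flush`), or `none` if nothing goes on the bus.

bus = BusRd,Flush

step 1: P0: store L3 := 86  ⟶  MI  (L3)  txn=BusRdX  M[L3]=80
step 2: P1: store L3 := 33  ⟶  IM  (L3)  txn=BusRdX+Flush  M[L3]=86
step 3: P1: load  L3  ⟶  IM  (L3)  txn=∅  M[L3]=86
step 4: P1: load  L2  ⟶  IS  (L2)  txn=BusRd  M[L2]=30
step 5: P0: load  L3  ⟶  SS  (L3)  txn=BusRd+Flush  M[L3]=33
step 6: P1: load  L0  ⟶  IS  (L0)  txn=BusRd  M[L0]=50
step 7: P1: load  L4  ⟶  IS  (L4)  txn=BusRd  M[L4]=90
step 8: P0: load  L0  ⟶  SS  (L0)  txn=BusRd  M[L0]=50
step 9: P1: load  L3  ⟶  SS  (L3)  txn=∅  M[L3]=33
step 10: P1: load  L4  ⟶  IS  (L4)  txn=∅  M[L4]=90
step 11: P0: load  L2  ⟶  SS  (L2)  txn=BusRd  M[L2]=30
step 12: P1: store L4 := 59  ⟶  IM  (L4)  txn=BusRdX  M[L4]=90
step 13: P1: store L1 := 16  ⟶  IM  (L1)  txn=BusRdX  M[L1]=60
step 14: P0: load  L4  ⟶  SS  (L4)  txn=BusRd+Flush  M[L4]=59
step 15: P0: store L1 := 73  ⟶  MI  (L1)  txn=BusRdX+Flush  M[L1]=16
step 16: P1: store L3 := 95  ⟶  IM  (L3)  txn=BusRdX  M[L3]=33
step 17: P0: store L4 := 25  ⟶  MI  (L4)  txn=BusRdX  M[L4]=59
step 18: P1: store L4 := 2  ⟶  IM  (L4)  txn=BusRdX+Flush  M[L4]=25
step 19: P1: store L0 := 79  ⟶  IM  (L0)  txn=BusRdX  M[L0]=50
step 20: P0: load  L3  ⟶  SS  (L3)  txn=BusRd+Flush  M[L3]=95
step 21: P0: load  L0  ⟶  SS  (L0)  txn=BusRd+Flush  M[L0]=79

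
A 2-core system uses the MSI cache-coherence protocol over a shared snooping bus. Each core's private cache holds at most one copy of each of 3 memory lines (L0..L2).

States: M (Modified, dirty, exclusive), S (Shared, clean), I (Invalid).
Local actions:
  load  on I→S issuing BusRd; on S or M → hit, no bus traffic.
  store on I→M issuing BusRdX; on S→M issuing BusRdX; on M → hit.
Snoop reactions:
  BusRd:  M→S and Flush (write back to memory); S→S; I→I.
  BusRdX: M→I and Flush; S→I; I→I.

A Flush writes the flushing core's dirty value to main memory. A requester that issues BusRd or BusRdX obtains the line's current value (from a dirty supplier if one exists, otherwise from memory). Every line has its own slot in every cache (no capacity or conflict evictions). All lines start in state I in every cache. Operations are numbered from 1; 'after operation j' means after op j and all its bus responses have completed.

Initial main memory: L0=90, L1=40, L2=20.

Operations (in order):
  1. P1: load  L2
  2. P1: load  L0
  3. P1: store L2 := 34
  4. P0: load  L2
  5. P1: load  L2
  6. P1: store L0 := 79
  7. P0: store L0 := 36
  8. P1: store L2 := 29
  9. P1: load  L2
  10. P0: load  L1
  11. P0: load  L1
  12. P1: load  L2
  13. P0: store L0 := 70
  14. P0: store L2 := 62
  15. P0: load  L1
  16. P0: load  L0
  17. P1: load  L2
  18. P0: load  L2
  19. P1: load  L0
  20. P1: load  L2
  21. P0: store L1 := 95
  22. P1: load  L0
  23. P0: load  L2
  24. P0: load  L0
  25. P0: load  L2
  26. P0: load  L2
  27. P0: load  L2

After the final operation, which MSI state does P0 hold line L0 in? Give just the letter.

state = S

[1] P1: load  L2 | P0:I, P1:S(20) | bus: BusRd
[2] P1: load  L0 | P0:I, P1:S(90) | bus: BusRd
[3] P1: store L2 := 34 | P0:I, P1:M(34) | bus: BusRdX
[4] P0: load  L2 | P0:S(34), P1:S(34) | bus: BusRd,Flush
[5] P1: load  L2 | P0:S(34), P1:S(34) | bus: none
[6] P1: store L0 := 79 | P0:I, P1:M(79) | bus: BusRdX
[7] P0: store L0 := 36 | P0:M(36), P1:I | bus: BusRdX,Flush
[8] P1: store L2 := 29 | P0:I, P1:M(29) | bus: BusRdX
[9] P1: load  L2 | P0:I, P1:M(29) | bus: none
[10] P0: load  L1 | P0:S(40), P1:I | bus: BusRd
[11] P0: load  L1 | P0:S(40), P1:I | bus: none
[12] P1: load  L2 | P0:I, P1:M(29) | bus: none
[13] P0: store L0 := 70 | P0:M(70), P1:I | bus: none
[14] P0: store L2 := 62 | P0:M(62), P1:I | bus: BusRdX,Flush
[15] P0: load  L1 | P0:S(40), P1:I | bus: none
[16] P0: load  L0 | P0:M(70), P1:I | bus: none
[17] P1: load  L2 | P0:S(62), P1:S(62) | bus: BusRd,Flush
[18] P0: load  L2 | P0:S(62), P1:S(62) | bus: none
[19] P1: load  L0 | P0:S(70), P1:S(70) | bus: BusRd,Flush
[20] P1: load  L2 | P0:S(62), P1:S(62) | bus: none
[21] P0: store L1 := 95 | P0:M(95), P1:I | bus: BusRdX
[22] P1: load  L0 | P0:S(70), P1:S(70) | bus: none
[23] P0: load  L2 | P0:S(62), P1:S(62) | bus: none
[24] P0: load  L0 | P0:S(70), P1:S(70) | bus: none
[25] P0: load  L2 | P0:S(62), P1:S(62) | bus: none
[26] P0: load  L2 | P0:S(62), P1:S(62) | bus: none
[27] P0: load  L2 | P0:S(62), P1:S(62) | bus: none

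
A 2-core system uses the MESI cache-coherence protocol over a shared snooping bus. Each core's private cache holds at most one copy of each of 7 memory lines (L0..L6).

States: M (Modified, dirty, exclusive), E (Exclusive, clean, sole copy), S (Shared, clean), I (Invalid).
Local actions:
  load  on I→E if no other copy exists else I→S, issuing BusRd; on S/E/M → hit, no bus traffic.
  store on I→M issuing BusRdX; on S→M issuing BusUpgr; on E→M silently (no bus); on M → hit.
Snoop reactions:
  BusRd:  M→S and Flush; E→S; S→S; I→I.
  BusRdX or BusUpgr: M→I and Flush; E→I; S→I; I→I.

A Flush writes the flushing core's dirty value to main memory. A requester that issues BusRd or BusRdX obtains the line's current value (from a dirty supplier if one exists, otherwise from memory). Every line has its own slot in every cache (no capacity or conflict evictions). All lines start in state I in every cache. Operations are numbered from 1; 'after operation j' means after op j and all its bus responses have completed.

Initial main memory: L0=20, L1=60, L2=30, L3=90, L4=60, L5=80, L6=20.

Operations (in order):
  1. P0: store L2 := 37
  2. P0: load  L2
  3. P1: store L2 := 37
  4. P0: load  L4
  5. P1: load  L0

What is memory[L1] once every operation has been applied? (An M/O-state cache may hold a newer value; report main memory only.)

1. P0: store L2 := 37  bus=[BusRdX]  L2: P0=M P1=I  mem[L2]=30
2. P0: load  L2  bus=[-]  L2: P0=M P1=I  mem[L2]=30
3. P1: store L2 := 37  bus=[BusRdX,Flush]  L2: P0=I P1=M  mem[L2]=37
4. P0: load  L4  bus=[BusRd]  L4: P0=E P1=I  mem[L4]=60
5. P1: load  L0  bus=[BusRd]  L0: P0=I P1=E  mem[L0]=20

memory[L1] = 60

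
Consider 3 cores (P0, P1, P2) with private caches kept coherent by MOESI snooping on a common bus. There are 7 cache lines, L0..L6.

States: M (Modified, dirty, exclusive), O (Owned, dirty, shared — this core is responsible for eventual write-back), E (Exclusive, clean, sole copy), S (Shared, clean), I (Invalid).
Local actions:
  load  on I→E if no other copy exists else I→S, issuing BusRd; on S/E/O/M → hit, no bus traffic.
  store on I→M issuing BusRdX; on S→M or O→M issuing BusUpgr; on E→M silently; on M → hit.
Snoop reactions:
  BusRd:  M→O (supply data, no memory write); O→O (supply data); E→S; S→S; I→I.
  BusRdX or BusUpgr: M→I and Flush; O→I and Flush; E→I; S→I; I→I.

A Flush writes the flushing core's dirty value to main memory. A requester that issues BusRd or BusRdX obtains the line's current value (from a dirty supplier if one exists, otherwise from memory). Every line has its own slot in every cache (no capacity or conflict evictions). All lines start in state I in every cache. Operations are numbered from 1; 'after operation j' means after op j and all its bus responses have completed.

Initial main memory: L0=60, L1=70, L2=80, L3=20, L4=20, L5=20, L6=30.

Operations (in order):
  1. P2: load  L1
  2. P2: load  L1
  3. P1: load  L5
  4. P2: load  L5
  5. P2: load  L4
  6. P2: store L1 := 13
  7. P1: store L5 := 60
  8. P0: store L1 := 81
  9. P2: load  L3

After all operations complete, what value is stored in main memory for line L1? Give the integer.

memory[L1] = 13

  op1 P2: load  L1 → I/I/E on L1; bus BusRd; mem=70
  op2 P2: load  L1 → I/I/E on L1; bus (none); mem=70
  op3 P1: load  L5 → I/E/I on L5; bus BusRd; mem=20
  op4 P2: load  L5 → I/S/S on L5; bus BusRd; mem=20
  op5 P2: load  L4 → I/I/E on L4; bus BusRd; mem=20
  op6 P2: store L1 := 13 → I/I/M on L1; bus (none); mem=70
  op7 P1: store L5 := 60 → I/M/I on L5; bus BusUpgr; mem=20
  op8 P0: store L1 := 81 → M/I/I on L1; bus BusRdX Flush; mem=13
  op9 P2: load  L3 → I/I/E on L3; bus BusRd; mem=20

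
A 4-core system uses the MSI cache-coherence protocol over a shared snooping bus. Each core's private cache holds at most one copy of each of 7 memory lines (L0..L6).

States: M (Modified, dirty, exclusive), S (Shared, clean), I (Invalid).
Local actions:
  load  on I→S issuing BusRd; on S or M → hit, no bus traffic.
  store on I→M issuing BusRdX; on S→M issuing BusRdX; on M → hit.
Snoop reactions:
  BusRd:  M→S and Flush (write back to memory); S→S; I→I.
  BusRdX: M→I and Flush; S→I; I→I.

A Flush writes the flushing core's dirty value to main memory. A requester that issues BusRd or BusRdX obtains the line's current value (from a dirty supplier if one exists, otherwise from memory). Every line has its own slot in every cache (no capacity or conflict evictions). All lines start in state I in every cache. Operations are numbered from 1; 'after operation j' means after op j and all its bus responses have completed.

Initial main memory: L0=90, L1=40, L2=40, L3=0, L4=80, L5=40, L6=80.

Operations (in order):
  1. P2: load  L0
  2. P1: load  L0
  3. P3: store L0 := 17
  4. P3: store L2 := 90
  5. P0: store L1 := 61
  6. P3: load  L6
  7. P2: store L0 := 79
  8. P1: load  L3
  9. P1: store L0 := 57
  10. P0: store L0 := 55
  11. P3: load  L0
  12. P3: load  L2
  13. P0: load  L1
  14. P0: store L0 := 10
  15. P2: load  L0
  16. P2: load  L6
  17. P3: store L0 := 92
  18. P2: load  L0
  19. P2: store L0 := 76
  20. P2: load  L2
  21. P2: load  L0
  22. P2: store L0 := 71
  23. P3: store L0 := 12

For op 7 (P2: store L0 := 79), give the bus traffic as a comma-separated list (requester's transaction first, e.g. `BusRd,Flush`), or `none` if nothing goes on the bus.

step 1: P2: load  L0  ⟶  IISI  (L0)  txn=BusRd  M[L0]=90
step 2: P1: load  L0  ⟶  ISSI  (L0)  txn=BusRd  M[L0]=90
step 3: P3: store L0 := 17  ⟶  IIIM  (L0)  txn=BusRdX  M[L0]=90
step 4: P3: store L2 := 90  ⟶  IIIM  (L2)  txn=BusRdX  M[L2]=40
step 5: P0: store L1 := 61  ⟶  MIII  (L1)  txn=BusRdX  M[L1]=40
step 6: P3: load  L6  ⟶  IIIS  (L6)  txn=BusRd  M[L6]=80
step 7: P2: store L0 := 79  ⟶  IIMI  (L0)  txn=BusRdX+Flush  M[L0]=17
step 8: P1: load  L3  ⟶  ISII  (L3)  txn=BusRd  M[L3]=0
step 9: P1: store L0 := 57  ⟶  IMII  (L0)  txn=BusRdX+Flush  M[L0]=79
step 10: P0: store L0 := 55  ⟶  MIII  (L0)  txn=BusRdX+Flush  M[L0]=57
step 11: P3: load  L0  ⟶  SIIS  (L0)  txn=BusRd+Flush  M[L0]=55
step 12: P3: load  L2  ⟶  IIIM  (L2)  txn=∅  M[L2]=40
step 13: P0: load  L1  ⟶  MIII  (L1)  txn=∅  M[L1]=40
step 14: P0: store L0 := 10  ⟶  MIII  (L0)  txn=BusRdX  M[L0]=55
step 15: P2: load  L0  ⟶  SISI  (L0)  txn=BusRd+Flush  M[L0]=10
step 16: P2: load  L6  ⟶  IISS  (L6)  txn=BusRd  M[L6]=80
step 17: P3: store L0 := 92  ⟶  IIIM  (L0)  txn=BusRdX  M[L0]=10
step 18: P2: load  L0  ⟶  IISS  (L0)  txn=BusRd+Flush  M[L0]=92
step 19: P2: store L0 := 76  ⟶  IIMI  (L0)  txn=BusRdX  M[L0]=92
step 20: P2: load  L2  ⟶  IISS  (L2)  txn=BusRd+Flush  M[L2]=90
step 21: P2: load  L0  ⟶  IIMI  (L0)  txn=∅  M[L0]=92
step 22: P2: store L0 := 71  ⟶  IIMI  (L0)  txn=∅  M[L0]=92
step 23: P3: store L0 := 12  ⟶  IIIM  (L0)  txn=BusRdX+Flush  M[L0]=71

bus = BusRdX,Flush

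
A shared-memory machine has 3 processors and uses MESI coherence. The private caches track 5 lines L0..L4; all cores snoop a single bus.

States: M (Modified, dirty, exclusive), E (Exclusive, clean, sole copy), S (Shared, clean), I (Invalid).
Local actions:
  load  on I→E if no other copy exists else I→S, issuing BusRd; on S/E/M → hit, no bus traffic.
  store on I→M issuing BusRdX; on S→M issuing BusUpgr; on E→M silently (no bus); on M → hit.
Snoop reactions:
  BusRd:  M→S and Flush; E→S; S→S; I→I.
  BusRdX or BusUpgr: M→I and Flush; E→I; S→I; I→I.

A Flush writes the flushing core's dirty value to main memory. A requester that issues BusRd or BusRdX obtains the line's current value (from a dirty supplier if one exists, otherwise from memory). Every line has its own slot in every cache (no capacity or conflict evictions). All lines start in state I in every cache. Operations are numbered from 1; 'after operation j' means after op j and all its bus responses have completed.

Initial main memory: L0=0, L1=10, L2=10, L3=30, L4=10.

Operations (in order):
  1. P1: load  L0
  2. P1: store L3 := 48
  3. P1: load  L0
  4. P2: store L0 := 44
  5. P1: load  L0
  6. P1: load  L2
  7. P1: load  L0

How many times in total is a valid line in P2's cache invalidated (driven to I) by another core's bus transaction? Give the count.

invalidations = 0

1. P1: load  L0  bus=[BusRd]  L0: P0=I P1=E P2=I  mem[L0]=0
2. P1: store L3 := 48  bus=[BusRdX]  L3: P0=I P1=M P2=I  mem[L3]=30
3. P1: load  L0  bus=[-]  L0: P0=I P1=E P2=I  mem[L0]=0
4. P2: store L0 := 44  bus=[BusRdX]  L0: P0=I P1=I P2=M  mem[L0]=0
5. P1: load  L0  bus=[BusRd,Flush]  L0: P0=I P1=S P2=S  mem[L0]=44
6. P1: load  L2  bus=[BusRd]  L2: P0=I P1=E P2=I  mem[L2]=10
7. P1: load  L0  bus=[-]  L0: P0=I P1=S P2=S  mem[L0]=44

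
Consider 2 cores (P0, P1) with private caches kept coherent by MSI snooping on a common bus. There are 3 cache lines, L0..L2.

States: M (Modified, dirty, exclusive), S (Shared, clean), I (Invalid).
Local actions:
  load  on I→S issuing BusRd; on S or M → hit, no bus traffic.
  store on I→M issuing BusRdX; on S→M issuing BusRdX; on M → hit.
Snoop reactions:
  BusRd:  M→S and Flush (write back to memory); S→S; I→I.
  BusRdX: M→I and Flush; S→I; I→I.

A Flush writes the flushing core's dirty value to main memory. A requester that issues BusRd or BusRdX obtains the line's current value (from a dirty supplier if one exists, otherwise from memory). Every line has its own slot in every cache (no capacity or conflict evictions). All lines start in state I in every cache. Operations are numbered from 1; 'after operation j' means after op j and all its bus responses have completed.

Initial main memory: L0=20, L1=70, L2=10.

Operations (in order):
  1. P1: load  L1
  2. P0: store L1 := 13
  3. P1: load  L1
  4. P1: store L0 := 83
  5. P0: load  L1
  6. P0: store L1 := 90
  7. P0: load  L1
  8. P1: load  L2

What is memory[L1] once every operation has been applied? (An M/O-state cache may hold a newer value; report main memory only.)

[1] P1: load  L1 | P0:I, P1:S(70) | bus: BusRd
[2] P0: store L1 := 13 | P0:M(13), P1:I | bus: BusRdX
[3] P1: load  L1 | P0:S(13), P1:S(13) | bus: BusRd,Flush
[4] P1: store L0 := 83 | P0:I, P1:M(83) | bus: BusRdX
[5] P0: load  L1 | P0:S(13), P1:S(13) | bus: none
[6] P0: store L1 := 90 | P0:M(90), P1:I | bus: BusRdX
[7] P0: load  L1 | P0:M(90), P1:I | bus: none
[8] P1: load  L2 | P0:I, P1:S(10) | bus: BusRd

memory[L1] = 13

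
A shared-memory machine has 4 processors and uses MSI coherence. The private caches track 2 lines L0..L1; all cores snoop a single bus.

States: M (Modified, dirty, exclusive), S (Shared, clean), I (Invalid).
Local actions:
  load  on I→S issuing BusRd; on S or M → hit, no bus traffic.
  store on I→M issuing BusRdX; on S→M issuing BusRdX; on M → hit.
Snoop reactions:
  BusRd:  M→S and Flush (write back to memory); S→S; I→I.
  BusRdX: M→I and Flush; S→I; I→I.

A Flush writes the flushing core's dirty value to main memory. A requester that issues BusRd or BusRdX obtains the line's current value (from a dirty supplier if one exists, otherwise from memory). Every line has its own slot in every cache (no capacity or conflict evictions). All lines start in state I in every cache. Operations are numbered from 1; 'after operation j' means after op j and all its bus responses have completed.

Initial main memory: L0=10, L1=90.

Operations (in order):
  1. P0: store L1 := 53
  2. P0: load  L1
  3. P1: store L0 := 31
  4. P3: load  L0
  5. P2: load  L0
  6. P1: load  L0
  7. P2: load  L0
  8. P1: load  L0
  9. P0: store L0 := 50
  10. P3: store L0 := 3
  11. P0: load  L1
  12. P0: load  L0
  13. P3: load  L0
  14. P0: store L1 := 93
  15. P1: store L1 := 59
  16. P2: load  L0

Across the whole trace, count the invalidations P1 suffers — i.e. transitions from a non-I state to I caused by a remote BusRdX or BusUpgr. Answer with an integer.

step 1: P0: store L1 := 53  ⟶  MIII  (L1)  txn=BusRdX  M[L1]=90
step 2: P0: load  L1  ⟶  MIII  (L1)  txn=∅  M[L1]=90
step 3: P1: store L0 := 31  ⟶  IMII  (L0)  txn=BusRdX  M[L0]=10
step 4: P3: load  L0  ⟶  ISIS  (L0)  txn=BusRd+Flush  M[L0]=31
step 5: P2: load  L0  ⟶  ISSS  (L0)  txn=BusRd  M[L0]=31
step 6: P1: load  L0  ⟶  ISSS  (L0)  txn=∅  M[L0]=31
step 7: P2: load  L0  ⟶  ISSS  (L0)  txn=∅  M[L0]=31
step 8: P1: load  L0  ⟶  ISSS  (L0)  txn=∅  M[L0]=31
step 9: P0: store L0 := 50  ⟶  MIII  (L0)  txn=BusRdX  M[L0]=31
step 10: P3: store L0 := 3  ⟶  IIIM  (L0)  txn=BusRdX+Flush  M[L0]=50
step 11: P0: load  L1  ⟶  MIII  (L1)  txn=∅  M[L1]=90
step 12: P0: load  L0  ⟶  SIIS  (L0)  txn=BusRd+Flush  M[L0]=3
step 13: P3: load  L0  ⟶  SIIS  (L0)  txn=∅  M[L0]=3
step 14: P0: store L1 := 93  ⟶  MIII  (L1)  txn=∅  M[L1]=90
step 15: P1: store L1 := 59  ⟶  IMII  (L1)  txn=BusRdX+Flush  M[L1]=93
step 16: P2: load  L0  ⟶  SISS  (L0)  txn=BusRd  M[L0]=3

invalidations = 1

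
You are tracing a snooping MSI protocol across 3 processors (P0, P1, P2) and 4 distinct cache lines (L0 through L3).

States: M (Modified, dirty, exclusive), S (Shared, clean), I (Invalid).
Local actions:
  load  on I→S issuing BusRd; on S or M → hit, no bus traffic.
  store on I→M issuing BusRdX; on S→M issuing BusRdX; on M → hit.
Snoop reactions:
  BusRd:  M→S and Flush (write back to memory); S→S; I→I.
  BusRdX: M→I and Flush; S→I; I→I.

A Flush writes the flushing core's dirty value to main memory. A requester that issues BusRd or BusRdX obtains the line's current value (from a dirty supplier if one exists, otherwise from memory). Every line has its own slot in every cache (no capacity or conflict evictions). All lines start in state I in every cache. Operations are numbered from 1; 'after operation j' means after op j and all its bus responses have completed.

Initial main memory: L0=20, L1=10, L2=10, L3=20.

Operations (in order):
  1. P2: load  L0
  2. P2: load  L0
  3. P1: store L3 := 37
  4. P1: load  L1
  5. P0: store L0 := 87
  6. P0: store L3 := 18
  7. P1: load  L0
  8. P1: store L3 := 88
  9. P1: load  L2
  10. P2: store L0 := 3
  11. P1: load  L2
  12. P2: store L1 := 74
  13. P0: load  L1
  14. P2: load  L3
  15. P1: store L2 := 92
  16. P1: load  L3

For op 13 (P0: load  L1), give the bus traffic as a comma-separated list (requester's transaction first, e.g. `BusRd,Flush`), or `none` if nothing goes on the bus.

step 1: P2: load  L0  ⟶  IIS  (L0)  txn=BusRd  M[L0]=20
step 2: P2: load  L0  ⟶  IIS  (L0)  txn=∅  M[L0]=20
step 3: P1: store L3 := 37  ⟶  IMI  (L3)  txn=BusRdX  M[L3]=20
step 4: P1: load  L1  ⟶  ISI  (L1)  txn=BusRd  M[L1]=10
step 5: P0: store L0 := 87  ⟶  MII  (L0)  txn=BusRdX  M[L0]=20
step 6: P0: store L3 := 18  ⟶  MII  (L3)  txn=BusRdX+Flush  M[L3]=37
step 7: P1: load  L0  ⟶  SSI  (L0)  txn=BusRd+Flush  M[L0]=87
step 8: P1: store L3 := 88  ⟶  IMI  (L3)  txn=BusRdX+Flush  M[L3]=18
step 9: P1: load  L2  ⟶  ISI  (L2)  txn=BusRd  M[L2]=10
step 10: P2: store L0 := 3  ⟶  IIM  (L0)  txn=BusRdX  M[L0]=87
step 11: P1: load  L2  ⟶  ISI  (L2)  txn=∅  M[L2]=10
step 12: P2: store L1 := 74  ⟶  IIM  (L1)  txn=BusRdX  M[L1]=10
step 13: P0: load  L1  ⟶  SIS  (L1)  txn=BusRd+Flush  M[L1]=74
step 14: P2: load  L3  ⟶  ISS  (L3)  txn=BusRd+Flush  M[L3]=88
step 15: P1: store L2 := 92  ⟶  IMI  (L2)  txn=BusRdX  M[L2]=10
step 16: P1: load  L3  ⟶  ISS  (L3)  txn=∅  M[L3]=88

bus = BusRd,Flush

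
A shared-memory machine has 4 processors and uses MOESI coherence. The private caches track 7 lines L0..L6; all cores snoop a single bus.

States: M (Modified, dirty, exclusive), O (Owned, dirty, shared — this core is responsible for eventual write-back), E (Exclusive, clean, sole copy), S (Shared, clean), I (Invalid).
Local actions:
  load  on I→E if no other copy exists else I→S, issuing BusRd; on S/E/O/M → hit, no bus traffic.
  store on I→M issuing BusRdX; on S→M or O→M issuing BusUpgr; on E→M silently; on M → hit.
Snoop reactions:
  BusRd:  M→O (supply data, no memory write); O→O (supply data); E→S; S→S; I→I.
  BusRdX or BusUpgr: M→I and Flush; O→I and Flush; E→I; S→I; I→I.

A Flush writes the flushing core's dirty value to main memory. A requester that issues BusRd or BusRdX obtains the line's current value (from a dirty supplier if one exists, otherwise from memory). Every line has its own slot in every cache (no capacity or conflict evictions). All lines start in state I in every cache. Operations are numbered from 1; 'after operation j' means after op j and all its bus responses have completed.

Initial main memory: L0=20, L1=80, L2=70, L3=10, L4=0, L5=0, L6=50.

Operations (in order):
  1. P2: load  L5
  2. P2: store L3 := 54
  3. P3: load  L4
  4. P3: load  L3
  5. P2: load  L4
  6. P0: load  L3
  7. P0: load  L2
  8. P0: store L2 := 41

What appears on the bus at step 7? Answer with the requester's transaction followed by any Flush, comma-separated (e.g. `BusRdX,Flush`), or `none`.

bus = BusRd

step 1: P2: load  L5  ⟶  IIEI  (L5)  txn=BusRd  M[L5]=0
step 2: P2: store L3 := 54  ⟶  IIMI  (L3)  txn=BusRdX  M[L3]=10
step 3: P3: load  L4  ⟶  IIIE  (L4)  txn=BusRd  M[L4]=0
step 4: P3: load  L3  ⟶  IIOS  (L3)  txn=BusRd  M[L3]=10
step 5: P2: load  L4  ⟶  IISS  (L4)  txn=BusRd  M[L4]=0
step 6: P0: load  L3  ⟶  SIOS  (L3)  txn=BusRd  M[L3]=10
step 7: P0: load  L2  ⟶  EIII  (L2)  txn=BusRd  M[L2]=70
step 8: P0: store L2 := 41  ⟶  MIII  (L2)  txn=∅  M[L2]=70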